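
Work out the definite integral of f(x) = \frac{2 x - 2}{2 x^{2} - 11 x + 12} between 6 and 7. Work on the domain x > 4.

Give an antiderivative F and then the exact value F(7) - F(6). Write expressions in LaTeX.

Antiderivative: F(x) = \frac{6 \log{\left(x - 4 \right)}}{5} - \frac{\log{\left(x - \frac{3}{2} \right)}}{5}; value = - \frac{6 \log{\left(2 \right)}}{5} - \frac{\log{\left(\frac{11}{2} \right)}}{5} + \frac{\log{\left(\frac{9}{2} \right)}}{5} + \frac{6 \log{\left(3 \right)}}{5}

Factor the denominator (\left(x - 4\right) \left(2 x - 3\right)) and decompose: f = - \frac{2}{5 \left(2 x - 3\right)} + \frac{6}{5 \left(x - 4\right)}; each piece integrates to a log, atan, or power term.
F(x) = \frac{6 \log{\left(x - 4 \right)}}{5} - \frac{\log{\left(x - \frac{3}{2} \right)}}{5} is an antiderivative of f.
Check: d/dx[\frac{6 \log{\left(x - 4 \right)}}{5} - \frac{\log{\left(x - \frac{3}{2} \right)}}{5}] = \frac{2 x - 2}{2 x^{2} - 11 x + 12} = f(x).
F(7) = - \frac{\log{\left(\frac{11}{2} \right)}}{5} + \frac{6 \log{\left(3 \right)}}{5}; F(6) = - \frac{\log{\left(\frac{9}{2} \right)}}{5} + \frac{6 \log{\left(2 \right)}}{5}.
Integral = F(7) - F(6) = - \frac{6 \log{\left(2 \right)}}{5} - \frac{\log{\left(\frac{11}{2} \right)}}{5} + \frac{\log{\left(\frac{9}{2} \right)}}{5} + \frac{6 \log{\left(3 \right)}}{5}.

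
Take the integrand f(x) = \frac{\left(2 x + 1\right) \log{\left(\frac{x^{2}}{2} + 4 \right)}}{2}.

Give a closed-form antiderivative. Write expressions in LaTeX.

Any candidate F(x) must reproduce f(x) exactly when differentiated.
Check: d/dx[- \frac{x^{2}}{2} - x + \left(\frac{x^{2}}{2} + \frac{x}{2}\right) \log{\left(\frac{x^{2}}{2} + 4 \right)} + 4 \log{\left(x^{2} + 8 \right)} + 2 \sqrt{2} \operatorname{atan}{\left(\frac{\sqrt{2} x}{4} \right)}] = x \log{\left(\frac{x^{2}}{2} + 4 \right)} + \frac{\log{\left(\frac{x^{2}}{2} + 4 \right)}}{2}, which equals f(x).

An antiderivative is F(x) = - \frac{x^{2}}{2} - x + \left(\frac{x^{2}}{2} + \frac{x}{2}\right) \log{\left(\frac{x^{2}}{2} + 4 \right)} + 4 \log{\left(x^{2} + 8 \right)} + 2 \sqrt{2} \operatorname{atan}{\left(\frac{\sqrt{2} x}{4} \right)}.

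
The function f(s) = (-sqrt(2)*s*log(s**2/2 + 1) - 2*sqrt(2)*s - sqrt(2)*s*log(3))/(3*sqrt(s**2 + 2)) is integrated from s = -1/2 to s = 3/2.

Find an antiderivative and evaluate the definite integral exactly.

Antiderivative: F(s) = -sqrt(2)*sqrt(s**2 + 2)*log(3*s**2/2 + 3)/3; value = -sqrt(34)*log(51/8)/6 + sqrt(2)*log(27/8)/2

Recognize the product-rule pattern: f = u'v + uv' with u = -sqrt(2*s**2 + 4)/3, v = log(3*s**2/2 + 3), so integration by parts undoes it.
F(s) = -sqrt(2)*sqrt(s**2 + 2)*log(3*s**2/2 + 3)/3 is an antiderivative of f.
Check: d/ds[-sqrt(2)*sqrt(s**2 + 2)*log(3*s**2/2 + 3)/3] = (-sqrt(2)*s*log(s**2/2 + 1) - 2*sqrt(2)*s - sqrt(2)*s*log(3))/(3*sqrt(s**2 + 2)) = f(s).
F(3/2) = -sqrt(34)*log(51/8)/6; F(-1/2) = -sqrt(2)*log(27/8)/2.
Integral = F(3/2) - F(-1/2) = -sqrt(34)*log(51/8)/6 + sqrt(2)*log(27/8)/2.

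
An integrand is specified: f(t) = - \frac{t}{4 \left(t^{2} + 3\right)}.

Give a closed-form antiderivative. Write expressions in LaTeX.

An antiderivative is F(t) = - \frac{\log{\left(t^{2} + 3 \right)}}{8}.

The substitution u = t^{2} + 3 works: f is exactly (dF/du)*(du/dt) for that inner function.
Check: d/dt[- \frac{\log{\left(t^{2} + 3 \right)}}{8}] = - \frac{t}{4 t^{2} + 12}, which equals f(t).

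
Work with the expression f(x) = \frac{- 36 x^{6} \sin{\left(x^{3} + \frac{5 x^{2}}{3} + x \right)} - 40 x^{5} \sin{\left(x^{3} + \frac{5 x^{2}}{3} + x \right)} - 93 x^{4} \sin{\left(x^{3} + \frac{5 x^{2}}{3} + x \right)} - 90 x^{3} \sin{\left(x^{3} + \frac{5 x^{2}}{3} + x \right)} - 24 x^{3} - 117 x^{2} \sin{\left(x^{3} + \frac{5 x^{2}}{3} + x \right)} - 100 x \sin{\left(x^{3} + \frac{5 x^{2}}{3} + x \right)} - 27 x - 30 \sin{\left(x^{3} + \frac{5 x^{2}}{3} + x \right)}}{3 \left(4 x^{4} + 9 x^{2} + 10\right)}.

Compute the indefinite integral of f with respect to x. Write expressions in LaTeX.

F(x) = \frac{- \log{\left(\frac{2 x^{4}}{3} + \frac{3 x^{2}}{2} + \frac{5}{3} \right)} + 2 \cos{\left(x^{3} + \frac{5 x^{2}}{3} + x \right)}}{2} + C

For F(x) to be correct the identity F'(x) - f(x) = 0 must hold.
Check: d/dx[\frac{- \log{\left(\frac{2 x^{4}}{3} + \frac{3 x^{2}}{2} + \frac{5}{3} \right)} + 2 \cos{\left(x^{3} + \frac{5 x^{2}}{3} + x \right)}}{2}] = \frac{- 36 x^{6} \sin{\left(x^{3} + \frac{5 x^{2}}{3} + x \right)} - 40 x^{5} \sin{\left(x^{3} + \frac{5 x^{2}}{3} + x \right)} - 93 x^{4} \sin{\left(x^{3} + \frac{5 x^{2}}{3} + x \right)} - 90 x^{3} \sin{\left(x^{3} + \frac{5 x^{2}}{3} + x \right)} - 24 x^{3} - 117 x^{2} \sin{\left(x^{3} + \frac{5 x^{2}}{3} + x \right)} - 100 x \sin{\left(x^{3} + \frac{5 x^{2}}{3} + x \right)} - 27 x - 30 \sin{\left(x^{3} + \frac{5 x^{2}}{3} + x \right)}}{12 x^{4} + 27 x^{2} + 30}, which equals f(x).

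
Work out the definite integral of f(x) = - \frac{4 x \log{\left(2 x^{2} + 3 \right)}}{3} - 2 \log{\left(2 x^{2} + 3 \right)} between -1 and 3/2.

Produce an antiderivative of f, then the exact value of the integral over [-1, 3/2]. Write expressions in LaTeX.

Antiderivative: F(x) = - \frac{2 x^{2} \log{\left(2 x^{2} + 3 \right)} - 2 x^{2} + 6 x \log{\left(2 x^{2} + 3 \right)} - 12 x + 3 \log{\left(x^{2} + \frac{3}{2} \right)} + 6 \sqrt{6} \operatorname{atan}{\left(\frac{\sqrt{6} x}{3} \right)}}{3}; value = - \frac{9 \log{\left(\frac{15}{2} \right)}}{2} - 2 \sqrt{6} \operatorname{atan}{\left(\frac{\sqrt{6}}{2} \right)} - 2 \sqrt{6} \operatorname{atan}{\left(\frac{\sqrt{6}}{3} \right)} - \frac{4 \log{\left(5 \right)}}{3} - \log{\left(\frac{15}{4} \right)} + \log{\left(\frac{5}{2} \right)} + \frac{65}{6}

The integrand splits into summands that can be handled one at a time.
F(x) = - \frac{2 x^{2} \log{\left(2 x^{2} + 3 \right)} - 2 x^{2} + 6 x \log{\left(2 x^{2} + 3 \right)} - 12 x + 3 \log{\left(x^{2} + \frac{3}{2} \right)} + 6 \sqrt{6} \operatorname{atan}{\left(\frac{\sqrt{6} x}{3} \right)}}{3} is an antiderivative of f.
Check: d/dx[- \frac{2 x^{2} \log{\left(2 x^{2} + 3 \right)} - 2 x^{2} + 6 x \log{\left(2 x^{2} + 3 \right)} - 12 x + 3 \log{\left(x^{2} + \frac{3}{2} \right)} + 6 \sqrt{6} \operatorname{atan}{\left(\frac{\sqrt{6} x}{3} \right)}}{3}] = - \frac{4 x \log{\left(2 x^{2} + 3 \right)}}{3} - 2 \log{\left(2 x^{2} + 3 \right)} = f(x).
F(3/2) = - \frac{9 \log{\left(\frac{15}{2} \right)}}{2} - 2 \sqrt{6} \operatorname{atan}{\left(\frac{\sqrt{6}}{2} \right)} - \log{\left(\frac{15}{4} \right)} + \frac{15}{2}; F(-1) = - \frac{10}{3} - \log{\left(\frac{5}{2} \right)} + \frac{4 \log{\left(5 \right)}}{3} + 2 \sqrt{6} \operatorname{atan}{\left(\frac{\sqrt{6}}{3} \right)}.
Integral = F(3/2) - F(-1) = - \frac{9 \log{\left(\frac{15}{2} \right)}}{2} - 2 \sqrt{6} \operatorname{atan}{\left(\frac{\sqrt{6}}{2} \right)} - 2 \sqrt{6} \operatorname{atan}{\left(\frac{\sqrt{6}}{3} \right)} - \frac{4 \log{\left(5 \right)}}{3} - \log{\left(\frac{15}{4} \right)} + \log{\left(\frac{5}{2} \right)} + \frac{65}{6}.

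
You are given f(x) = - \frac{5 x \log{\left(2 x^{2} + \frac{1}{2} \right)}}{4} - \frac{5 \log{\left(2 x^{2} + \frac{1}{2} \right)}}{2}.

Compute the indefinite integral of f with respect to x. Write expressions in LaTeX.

F(x) = - \frac{5 x^{2} \log{\left(2 x^{2} + \frac{1}{2} \right)}}{8} + \frac{5 x^{2}}{8} - \frac{5 x \log{\left(2 x^{2} + \frac{1}{2} \right)}}{2} + 5 x - \frac{5 \log{\left(x^{2} + \frac{1}{4} \right)}}{32} - \frac{5 \operatorname{atan}{\left(2 x \right)}}{2} + C

The integrand splits into summands that can be handled one at a time.
Check: d/dx[- \frac{5 x^{2} \log{\left(2 x^{2} + \frac{1}{2} \right)}}{8} + \frac{5 x^{2}}{8} - \frac{5 x \log{\left(2 x^{2} + \frac{1}{2} \right)}}{2} + 5 x - \frac{5 \log{\left(x^{2} + \frac{1}{4} \right)}}{32} - \frac{5 \operatorname{atan}{\left(2 x \right)}}{2}] = - \frac{5 x \log{\left(2 x^{2} + \frac{1}{2} \right)}}{4} - \frac{5 \log{\left(2 x^{2} + \frac{1}{2} \right)}}{2} = f(x).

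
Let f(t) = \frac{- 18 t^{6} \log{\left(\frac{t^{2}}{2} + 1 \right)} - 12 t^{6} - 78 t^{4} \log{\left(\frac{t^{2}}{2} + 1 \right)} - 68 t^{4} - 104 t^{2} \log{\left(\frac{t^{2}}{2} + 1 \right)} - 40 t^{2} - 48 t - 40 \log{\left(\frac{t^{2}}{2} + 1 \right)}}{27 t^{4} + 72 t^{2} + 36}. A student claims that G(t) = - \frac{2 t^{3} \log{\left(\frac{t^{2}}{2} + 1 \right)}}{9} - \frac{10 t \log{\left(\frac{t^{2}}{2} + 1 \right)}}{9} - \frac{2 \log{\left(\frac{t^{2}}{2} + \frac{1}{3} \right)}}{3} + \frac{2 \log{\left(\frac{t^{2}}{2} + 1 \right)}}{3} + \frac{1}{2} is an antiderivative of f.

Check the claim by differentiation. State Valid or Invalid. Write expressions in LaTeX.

d/dt[G] = \frac{- 18 t^{6} \log{\left(\frac{t^{2}}{2} + 1 \right)} - 12 t^{6} - 78 t^{4} \log{\left(\frac{t^{2}}{2} + 1 \right)} - 68 t^{4} - 104 t^{2} \log{\left(\frac{t^{2}}{2} + 1 \right)} - 40 t^{2} - 48 t - 40 \log{\left(\frac{t^{2}}{2} + 1 \right)}}{27 t^{4} + 72 t^{2} + 36}
This equals f(t) exactly, so the claim holds.

Valid: G'(t) = f(t).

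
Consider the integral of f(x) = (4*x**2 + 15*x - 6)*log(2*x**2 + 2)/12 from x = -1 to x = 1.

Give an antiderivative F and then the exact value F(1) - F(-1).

Antiderivative: F(x) = x**3*log(x**2 + 1)/9 - 2*x**3/27 + x**3*log(2)/9 + 5*x**2*log(x**2 + 1)/8 - 5*x**2/8 + 5*x**2*log(2)/8 - x*log(x**2 + 1)/2 - x*log(2)/2 + 11*x/9 + 5*log(x**2 + 1)/8 - 11*atan(x)/9; value = -11*pi/18 - 7*log(4)/9 + 62/27

Recover f(x) by differentiating a candidate F(x); any mismatch rules it out.
F(x) = x**3*log(x**2 + 1)/9 - 2*x**3/27 + x**3*log(2)/9 + 5*x**2*log(x**2 + 1)/8 - 5*x**2/8 + 5*x**2*log(2)/8 - x*log(x**2 + 1)/2 - x*log(2)/2 + 11*x/9 + 5*log(x**2 + 1)/8 - 11*atan(x)/9 is an antiderivative of f.
Check: d/dx[x**3*log(x**2 + 1)/9 - 2*x**3/27 + x**3*log(2)/9 + 5*x**2*log(x**2 + 1)/8 - 5*x**2/8 + 5*x**2*log(2)/8 - x*log(x**2 + 1)/2 - x*log(2)/2 + 11*x/9 + 5*log(x**2 + 1)/8 - 11*atan(x)/9] = x**2*log(x**2 + 1)/3 + x**2*log(2)/3 + 5*x*log(x**2 + 1)/4 + 5*x*log(2)/4 - log(x**2 + 1)/2 - log(2)/2, which equals f(x).
F(1) = -11*pi/36 + 113/216 + 79*log(2)/72; F(-1) = -383/216 + 11*pi/36 + 191*log(2)/72.
Integral = F(1) - F(-1) = -11*pi/18 - 7*log(4)/9 + 62/27.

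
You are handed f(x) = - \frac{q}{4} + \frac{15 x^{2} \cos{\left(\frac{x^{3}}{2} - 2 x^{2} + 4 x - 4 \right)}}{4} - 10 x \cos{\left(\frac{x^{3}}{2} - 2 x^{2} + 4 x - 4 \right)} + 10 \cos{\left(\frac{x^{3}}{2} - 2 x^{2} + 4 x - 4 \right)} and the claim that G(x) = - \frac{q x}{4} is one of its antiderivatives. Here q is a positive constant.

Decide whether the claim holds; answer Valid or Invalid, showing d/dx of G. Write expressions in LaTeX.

Invalid: d/dx[G] - f = - \frac{15 x^{2} \cos{\left(\frac{x^{3}}{2} - 2 x^{2} + 4 x - 4 \right)}}{4} + 10 x \cos{\left(\frac{x^{3}}{2} - 2 x^{2} + 4 x - 4 \right)} - 10 \cos{\left(\frac{x^{3}}{2} - 2 x^{2} + 4 x - 4 \right)}, which is not 0.

d/dx[G] = - \frac{q}{4}
d/dx[G] - f(x) = - \frac{15 x^{2} \cos{\left(\frac{x^{3}}{2} - 2 x^{2} + 4 x - 4 \right)}}{4} + 10 x \cos{\left(\frac{x^{3}}{2} - 2 x^{2} + 4 x - 4 \right)} - 10 \cos{\left(\frac{x^{3}}{2} - 2 x^{2} + 4 x - 4 \right)} != 0.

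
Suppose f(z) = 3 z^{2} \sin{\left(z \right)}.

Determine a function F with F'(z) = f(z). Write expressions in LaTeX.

An antiderivative is F(z) = - 3 z^{2} \cos{\left(z \right)} + 6 z \sin{\left(z \right)} + 6 \cos{\left(z \right)}.

A candidate is checked by its d/dz: the result must match f(z).
Check: d/dz[- 3 z^{2} \cos{\left(z \right)} + 6 z \sin{\left(z \right)} + 6 \cos{\left(z \right)}] = 3 z^{2} \sin{\left(z \right)} = f(z).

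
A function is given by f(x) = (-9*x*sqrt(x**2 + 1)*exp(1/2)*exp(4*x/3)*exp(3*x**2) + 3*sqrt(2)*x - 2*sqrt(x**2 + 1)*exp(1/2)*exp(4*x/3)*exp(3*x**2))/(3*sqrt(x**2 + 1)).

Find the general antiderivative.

F(x) = (2*sqrt(2)*sqrt(x**2 + 1) - exp(3*x**2 + 4*x/3 + 1/2))/2 + C

A candidate is checked by its d/dx: the result must match f(x).
Check: d/dx[(2*sqrt(2)*sqrt(x**2 + 1) - exp(3*x**2 + 4*x/3 + 1/2))/2] = (-9*x*sqrt(x**2 + 1)*exp(1/2)*exp(4*x/3)*exp(3*x**2) + 3*sqrt(2)*x - 2*sqrt(x**2 + 1)*exp(1/2)*exp(4*x/3)*exp(3*x**2))/(3*sqrt(x**2 + 1)) = f(x).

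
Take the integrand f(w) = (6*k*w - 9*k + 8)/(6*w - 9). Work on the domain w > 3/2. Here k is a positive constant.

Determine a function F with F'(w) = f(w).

Any candidate F(w) must reproduce f(w) exactly when differentiated.
Check: d/dw[(3*k*w + 4*log(4*w - 6))/3] = (6*k*w - 9*k + 8)/(6*w - 9) = f(w).

An antiderivative is F(w) = (3*k*w + 4*log(4*w - 6))/3.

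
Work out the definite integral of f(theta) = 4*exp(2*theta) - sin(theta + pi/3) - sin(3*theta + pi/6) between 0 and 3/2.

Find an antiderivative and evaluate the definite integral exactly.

Antiderivative: F(theta) = 2*exp(2*theta) + cos(theta + pi/3) + cos(3*theta + pi/6)/3; value = -5/2 + cos(pi/3 + 3/2) - sqrt(3)/6 + cos(pi/6 + 9/2)/3 + 2*exp(3)

The integrand splits into summands that can be handled one at a time.
F(theta) = 2*exp(2*theta) + cos(theta + pi/3) + cos(3*theta + pi/6)/3 is an antiderivative of f.
Check: d/dtheta[2*exp(2*theta) + cos(theta + pi/3) + cos(3*theta + pi/6)/3] = 4*exp(2*theta) - sin(theta + pi/3) - sin(3*theta + pi/6) = f(theta).
F(3/2) = cos(pi/3 + 3/2) + cos(pi/6 + 9/2)/3 + 2*exp(3); F(0) = sqrt(3)/6 + 5/2.
Integral = F(3/2) - F(0) = -5/2 + cos(pi/3 + 3/2) - sqrt(3)/6 + cos(pi/6 + 9/2)/3 + 2*exp(3).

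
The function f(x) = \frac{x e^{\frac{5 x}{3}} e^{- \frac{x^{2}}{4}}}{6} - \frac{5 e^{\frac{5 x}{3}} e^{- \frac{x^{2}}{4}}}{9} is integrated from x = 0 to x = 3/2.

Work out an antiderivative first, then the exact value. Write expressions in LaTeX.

The substitution u = - \frac{x^{2}}{4} + \frac{5 x}{3} works: f is exactly (dF/du)*(du/dx) for that inner function.
F(x) = - \frac{e^{- \frac{x^{2}}{4} + \frac{5 x}{3}}}{3} is an antiderivative of f.
Check: d/dx[- \frac{e^{- \frac{x^{2}}{4} + \frac{5 x}{3}}}{3}] = \frac{x e^{\frac{5 x}{3}} e^{- \frac{x^{2}}{4}}}{6} - \frac{5 e^{\frac{5 x}{3}} e^{- \frac{x^{2}}{4}}}{9} = f(x).
F(3/2) = - \frac{e^{\frac{31}{16}}}{3}; F(0) = - \frac{1}{3}.
Integral = F(3/2) - F(0) = \frac{1}{3} - \frac{e^{\frac{31}{16}}}{3}.

Antiderivative: F(x) = - \frac{e^{- \frac{x^{2}}{4} + \frac{5 x}{3}}}{3}; value = \frac{1}{3} - \frac{e^{\frac{31}{16}}}{3}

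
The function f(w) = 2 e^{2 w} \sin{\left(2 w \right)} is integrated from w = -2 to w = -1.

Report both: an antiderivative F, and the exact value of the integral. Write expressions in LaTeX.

Antiderivative: F(w) = - \frac{\left(- \sin{\left(2 w \right)} + \cos{\left(2 w \right)}\right) e^{2 w}}{2}; value = - \frac{\sin{\left(2 \right)}}{2 e^{2}} + \frac{\sin{\left(4 \right)}}{2 e^{4}} + \frac{\cos{\left(4 \right)}}{2 e^{4}} - \frac{\cos{\left(2 \right)}}{2 e^{2}}

Differentiate the proposed F(w) back; it has to land on f(w) exactly.
F(w) = - \frac{\left(- \sin{\left(2 w \right)} + \cos{\left(2 w \right)}\right) e^{2 w}}{2} is an antiderivative of f.
Check: d/dw[- \frac{\left(- \sin{\left(2 w \right)} + \cos{\left(2 w \right)}\right) e^{2 w}}{2}] = 2 e^{2 w} \sin{\left(2 w \right)} = f(w).
F(-1) = - \frac{\sin{\left(2 \right)}}{2 e^{2}} - \frac{\cos{\left(2 \right)}}{2 e^{2}}; F(-2) = - \frac{\cos{\left(4 \right)}}{2 e^{4}} - \frac{\sin{\left(4 \right)}}{2 e^{4}}.
Integral = F(-1) - F(-2) = - \frac{\sin{\left(2 \right)}}{2 e^{2}} + \frac{\sin{\left(4 \right)}}{2 e^{4}} + \frac{\cos{\left(4 \right)}}{2 e^{4}} - \frac{\cos{\left(2 \right)}}{2 e^{2}}.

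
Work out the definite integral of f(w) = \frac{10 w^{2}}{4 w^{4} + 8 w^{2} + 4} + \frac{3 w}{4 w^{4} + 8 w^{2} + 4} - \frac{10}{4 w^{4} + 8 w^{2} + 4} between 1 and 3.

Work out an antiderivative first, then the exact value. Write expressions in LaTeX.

Antiderivative: F(w) = \frac{- 5 w - \frac{3}{4}}{2 w^{2} + 2}; value = \frac{13}{20}

f has the shape u'v + uv' for u = \frac{1}{2 w^{2} + 2} and v = - 5 w - \frac{3}{4} — it is the derivative of the product u*v.
F(w) = \frac{- 5 w - \frac{3}{4}}{2 w^{2} + 2} is an antiderivative of f.
Check: d/dw[\frac{- 5 w - \frac{3}{4}}{2 w^{2} + 2}] = \frac{10 w^{2} + 3 w - 10}{4 w^{4} + 8 w^{2} + 4}, which equals f(w).
F(3) = - \frac{63}{80}; F(1) = - \frac{23}{16}.
Integral = F(3) - F(1) = \frac{13}{20}.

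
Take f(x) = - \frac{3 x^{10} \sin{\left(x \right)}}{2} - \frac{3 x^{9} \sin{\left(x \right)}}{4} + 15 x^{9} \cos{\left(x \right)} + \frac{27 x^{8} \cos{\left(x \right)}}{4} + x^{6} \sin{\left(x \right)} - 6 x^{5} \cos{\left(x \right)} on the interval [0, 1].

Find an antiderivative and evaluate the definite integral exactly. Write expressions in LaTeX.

The integrand splits into summands that can be handled one at a time.
F(x) = - \frac{x^{6} \left(- 6 x^{4} - 3 x^{3} + 4\right) \cos{\left(x \right)}}{4} is an antiderivative of f.
Check: d/dx[- \frac{x^{6} \left(- 6 x^{4} - 3 x^{3} + 4\right) \cos{\left(x \right)}}{4}] = - \frac{3 x^{10} \sin{\left(x \right)}}{2} - \frac{3 x^{9} \sin{\left(x \right)}}{4} + 15 x^{9} \cos{\left(x \right)} + \frac{27 x^{8} \cos{\left(x \right)}}{4} + x^{6} \sin{\left(x \right)} - 6 x^{5} \cos{\left(x \right)} = f(x).
F(1) = \frac{5 \cos{\left(1 \right)}}{4}; F(0) = 0.
Integral = F(1) - F(0) = \frac{5 \cos{\left(1 \right)}}{4}.

Antiderivative: F(x) = - \frac{x^{6} \left(- 6 x^{4} - 3 x^{3} + 4\right) \cos{\left(x \right)}}{4}; value = \frac{5 \cos{\left(1 \right)}}{4}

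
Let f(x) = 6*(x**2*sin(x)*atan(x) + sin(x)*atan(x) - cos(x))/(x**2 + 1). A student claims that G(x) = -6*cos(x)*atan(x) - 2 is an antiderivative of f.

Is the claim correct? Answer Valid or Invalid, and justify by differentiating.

d/dx[G] = (6*x**2*sin(x)*atan(x) + 6*sin(x)*atan(x) - 6*cos(x))/(x**2 + 1)
This equals f(x) exactly, so the claim holds.

Valid: G'(x) = f(x).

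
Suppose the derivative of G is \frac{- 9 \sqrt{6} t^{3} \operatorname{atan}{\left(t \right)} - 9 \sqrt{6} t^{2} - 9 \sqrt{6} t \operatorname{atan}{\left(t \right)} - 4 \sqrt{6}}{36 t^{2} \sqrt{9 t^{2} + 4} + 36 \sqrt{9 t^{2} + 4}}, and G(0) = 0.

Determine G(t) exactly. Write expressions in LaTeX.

G'(t) has the shape u'v + uv' for u = - \frac{\sqrt{\frac{3 t^{2}}{2} + \frac{2}{3}}}{6} and v = \operatorname{atan}{\left(t \right)} — it is the derivative of the product u*v.
A general antiderivative is - \frac{\sqrt{\frac{3 t^{2}}{2} + \frac{2}{3}} \operatorname{atan}{\left(t \right)}}{6} + C.
The condition gives C = 0 - (0) = 0.
So G(t) = - \frac{\sqrt{\frac{3 t^{2}}{2} + \frac{2}{3}} \operatorname{atan}{\left(t \right)}}{6}.
Check: d/dt[- \frac{\sqrt{\frac{3 t^{2}}{2} + \frac{2}{3}} \operatorname{atan}{\left(t \right)}}{6}] = \frac{- 9 \sqrt{6} t^{3} \operatorname{atan}{\left(t \right)} - 9 \sqrt{6} t^{2} - 9 \sqrt{6} t \operatorname{atan}{\left(t \right)} - 4 \sqrt{6}}{36 t^{2} \sqrt{9 t^{2} + 4} + 36 \sqrt{9 t^{2} + 4}} = G'(t).

G(t) = - \frac{\sqrt{\frac{3 t^{2}}{2} + \frac{2}{3}} \operatorname{atan}{\left(t \right)}}{6}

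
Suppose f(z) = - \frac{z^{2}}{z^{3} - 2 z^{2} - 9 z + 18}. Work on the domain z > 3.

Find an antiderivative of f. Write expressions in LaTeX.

The denominator factors as \left(z - 3\right) \left(z - 2\right) \left(z + 3\right); partial fractions split f into directly integrable pieces: - \frac{3}{10 \left(z + 3\right)} + \frac{4}{5 \left(z - 2\right)} - \frac{3}{2 \left(z - 3\right)}.
Check: d/dz[- \frac{3 \log{\left(z - 3 \right)}}{2} + \frac{4 \log{\left(z - 2 \right)}}{5} - \frac{3 \log{\left(z + 3 \right)}}{10}] = - \frac{z^{2}}{z^{3} - 2 z^{2} - 9 z + 18} = f(z).

An antiderivative is F(z) = - \frac{3 \log{\left(z - 3 \right)}}{2} + \frac{4 \log{\left(z - 2 \right)}}{5} - \frac{3 \log{\left(z + 3 \right)}}{10}.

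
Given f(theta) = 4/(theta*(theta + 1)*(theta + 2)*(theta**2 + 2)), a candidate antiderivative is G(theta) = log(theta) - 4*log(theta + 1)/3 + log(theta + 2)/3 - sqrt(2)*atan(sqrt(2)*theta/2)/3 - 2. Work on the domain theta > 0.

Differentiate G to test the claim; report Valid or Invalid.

Valid: G'(theta) = f(theta).

d/dtheta[G] = 4/(theta**5 + 3*theta**4 + 4*theta**3 + 6*theta**2 + 4*theta)
This equals f(theta) exactly, so the claim holds.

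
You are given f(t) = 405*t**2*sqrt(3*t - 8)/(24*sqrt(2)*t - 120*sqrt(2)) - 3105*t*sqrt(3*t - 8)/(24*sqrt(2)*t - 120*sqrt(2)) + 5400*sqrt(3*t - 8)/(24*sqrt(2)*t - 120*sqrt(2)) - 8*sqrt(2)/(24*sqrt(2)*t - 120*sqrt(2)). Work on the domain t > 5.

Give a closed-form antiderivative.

An antiderivative is F(t) = 27*t**2*sqrt(3*t/2 - 4)/4 - 36*t*sqrt(3*t/2 - 4) + 48*sqrt(3*t/2 - 4) - log(t - 5)/3.

Integrate term by term and add the pieces.
Check: d/dt[27*t**2*sqrt(3*t/2 - 4)/4 - 36*t*sqrt(3*t/2 - 4) + 48*sqrt(3*t/2 - 4) - log(t - 5)/3] = (1215*t**3 - 12555*t**2 + 41040*t - 8*sqrt(2)*sqrt(3*t - 8) - 43200)/(24*sqrt(2)*t*sqrt(3*t - 8) - 120*sqrt(2)*sqrt(3*t - 8)), which equals f(t).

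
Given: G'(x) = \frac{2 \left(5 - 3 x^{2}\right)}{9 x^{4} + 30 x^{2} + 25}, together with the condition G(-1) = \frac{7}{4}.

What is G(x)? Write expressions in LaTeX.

G(x) = \frac{2 \left(3 x^{2} + x + 5\right)}{3 x^{2} + 5}

Recognize the product-rule pattern: G'(x) = u'v + uv' with u = \frac{2 x}{3}, v = \frac{1}{x^{2} + \frac{5}{3}}, so integration by parts undoes it.
A general antiderivative is \frac{2 x}{3 \left(x^{2} + \frac{5}{3}\right)} + C.
The condition gives C = \frac{7}{4} - (- \frac{1}{4}) = 2.
So G(x) = \frac{2 \left(3 x^{2} + x + 5\right)}{3 x^{2} + 5}.
Check: d/dx[\frac{2 \left(3 x^{2} + x + 5\right)}{3 x^{2} + 5}] = \frac{10 - 6 x^{2}}{9 x^{4} + 30 x^{2} + 25}, which equals G'(x).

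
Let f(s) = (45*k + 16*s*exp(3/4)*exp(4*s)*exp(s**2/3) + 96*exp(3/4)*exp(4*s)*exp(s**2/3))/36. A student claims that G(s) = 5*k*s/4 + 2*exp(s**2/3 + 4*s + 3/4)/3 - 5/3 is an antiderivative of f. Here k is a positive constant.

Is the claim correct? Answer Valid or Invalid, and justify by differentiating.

d/ds[G] = 5*k/4 + 4*s*exp(3/4)*exp(4*s)*exp(s**2/3)/9 + 8*exp(3/4)*exp(4*s)*exp(s**2/3)/3
This equals f(s) exactly, so the claim holds.

Valid - the claim checks out under differentiation.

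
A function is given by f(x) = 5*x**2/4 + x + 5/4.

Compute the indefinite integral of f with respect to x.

Integrate term by term and add the pieces.
Check: d/dx[5*x**3/12 + x**2/2 + 5*x/4] = 5*x**2/4 + x + 5/4 = f(x).

F(x) = 5*x**3/12 + x**2/2 + 5*x/4 + C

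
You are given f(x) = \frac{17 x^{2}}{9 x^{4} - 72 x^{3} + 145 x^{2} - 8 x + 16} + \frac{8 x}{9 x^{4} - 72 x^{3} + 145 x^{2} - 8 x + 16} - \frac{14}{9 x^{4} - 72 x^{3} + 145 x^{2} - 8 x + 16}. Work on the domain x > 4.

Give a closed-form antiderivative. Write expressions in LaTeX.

The integrand splits into summands that can be handled one at a time.
Check: d/dx[\frac{- x \operatorname{atan}{\left(3 x \right)} + 4 \operatorname{atan}{\left(3 x \right)} - 6}{3 x - 12}] = \frac{17 x^{2} + 8 x - 14}{9 x^{4} - 72 x^{3} + 145 x^{2} - 8 x + 16}, which equals f(x).

An antiderivative is F(x) = \frac{- x \operatorname{atan}{\left(3 x \right)} + 4 \operatorname{atan}{\left(3 x \right)} - 6}{3 x - 12}.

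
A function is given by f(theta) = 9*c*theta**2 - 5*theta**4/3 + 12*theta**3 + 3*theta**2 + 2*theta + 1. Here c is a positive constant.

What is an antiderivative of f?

An antiderivative is F(theta) = 3*c*theta**3 - theta**5/3 + 3*theta**4 + theta**3 + theta**2 + theta.

Integrate term by term and add the pieces.
Check: d/dtheta[3*c*theta**3 - theta**5/3 + 3*theta**4 + theta**3 + theta**2 + theta] = 9*c*theta**2 - 5*theta**4/3 + 12*theta**3 + 3*theta**2 + 2*theta + 1 = f(theta).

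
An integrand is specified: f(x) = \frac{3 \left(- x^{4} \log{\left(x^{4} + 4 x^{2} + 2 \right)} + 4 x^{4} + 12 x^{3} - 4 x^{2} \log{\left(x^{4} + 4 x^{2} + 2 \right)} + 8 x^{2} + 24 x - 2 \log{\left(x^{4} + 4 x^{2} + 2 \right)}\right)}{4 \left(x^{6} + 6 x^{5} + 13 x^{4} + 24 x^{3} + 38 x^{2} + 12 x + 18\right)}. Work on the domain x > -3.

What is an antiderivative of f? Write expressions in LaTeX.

f has the shape u'v + uv' for u = \frac{3}{2 \left(2 x + 6\right)} and v = \log{\left(x^{4} + 4 x^{2} + 2 \right)} — it is the derivative of the product u*v.
Check: d/dx[\frac{3 \log{\left(x^{4} + 4 x^{2} + 2 \right)}}{2 \left(2 x + 6\right)}] = \frac{- 3 x^{4} \log{\left(x^{4} + 4 x^{2} + 2 \right)} + 12 x^{4} + 36 x^{3} - 12 x^{2} \log{\left(x^{4} + 4 x^{2} + 2 \right)} + 24 x^{2} + 72 x - 6 \log{\left(x^{4} + 4 x^{2} + 2 \right)}}{4 x^{6} + 24 x^{5} + 52 x^{4} + 96 x^{3} + 152 x^{2} + 48 x + 72}, which equals f(x).

An antiderivative is F(x) = \frac{3 \log{\left(x^{4} + 4 x^{2} + 2 \right)}}{2 \left(2 x + 6\right)}.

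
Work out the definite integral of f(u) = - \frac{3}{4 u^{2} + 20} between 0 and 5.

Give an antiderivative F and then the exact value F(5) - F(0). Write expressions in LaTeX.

Antiderivative: F(u) = - \frac{3 \sqrt{5} \operatorname{atan}{\left(\frac{\sqrt{5} u}{5} \right)}}{20}; value = - \frac{3 \sqrt{5} \operatorname{atan}{\left(\sqrt{5} \right)}}{20}

Check any antiderivative F(u) by computing F'(u) and comparing it with f(u).
F(u) = - \frac{3 \sqrt{5} \operatorname{atan}{\left(\frac{\sqrt{5} u}{5} \right)}}{20} is an antiderivative of f.
Check: d/du[- \frac{3 \sqrt{5} \operatorname{atan}{\left(\frac{\sqrt{5} u}{5} \right)}}{20}] = - \frac{3}{4 u^{2} + 20} = f(u).
F(5) = - \frac{3 \sqrt{5} \operatorname{atan}{\left(\sqrt{5} \right)}}{20}; F(0) = 0.
Integral = F(5) - F(0) = - \frac{3 \sqrt{5} \operatorname{atan}{\left(\sqrt{5} \right)}}{20}.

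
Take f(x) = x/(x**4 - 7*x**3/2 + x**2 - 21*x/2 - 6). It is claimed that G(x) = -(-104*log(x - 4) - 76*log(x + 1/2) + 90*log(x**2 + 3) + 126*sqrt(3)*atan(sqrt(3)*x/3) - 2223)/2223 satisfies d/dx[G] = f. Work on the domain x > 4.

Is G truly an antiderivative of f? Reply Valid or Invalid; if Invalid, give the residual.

Valid: G'(x) = f(x).

d/dx[G] = 2*x/(2*x**4 - 7*x**3 + 2*x**2 - 21*x - 12)
This equals f(x) exactly, so the claim holds.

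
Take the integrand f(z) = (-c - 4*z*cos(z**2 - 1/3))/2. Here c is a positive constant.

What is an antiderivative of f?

An antiderivative is F(z) = -c*z/2 - sin(z**2 - 1/3).

An antiderivative F(z) passes only if d/dz[F] lands on f(z) exactly.
Check: d/dz[-c*z/2 - sin(z**2 - 1/3)] = -c/2 - 2*z*cos(z**2 - 1/3), which equals f(z).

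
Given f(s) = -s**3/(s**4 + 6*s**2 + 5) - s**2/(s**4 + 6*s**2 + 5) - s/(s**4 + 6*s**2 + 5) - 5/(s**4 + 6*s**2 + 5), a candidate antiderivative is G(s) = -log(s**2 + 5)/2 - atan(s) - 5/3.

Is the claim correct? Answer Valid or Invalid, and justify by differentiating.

d/ds[G] = (-s**3 - s**2 - s - 5)/(s**4 + 6*s**2 + 5)
This equals f(s) exactly, so the claim holds.

Valid - differentiating G returns exactly f.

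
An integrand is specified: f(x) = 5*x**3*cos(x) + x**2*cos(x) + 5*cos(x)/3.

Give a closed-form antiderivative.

The integrand splits into summands that can be handled one at a time.
Check: d/dx[(15*x**3*sin(x) + 3*x**2*sin(x) + 45*x**2*cos(x) - 90*x*sin(x) + 6*x*cos(x) - sin(x) - 90*cos(x))/3] = 5*x**3*cos(x) + x**2*cos(x) + 5*cos(x)/3 = f(x).

An antiderivative is F(x) = (15*x**3*sin(x) + 3*x**2*sin(x) + 45*x**2*cos(x) - 90*x*sin(x) + 6*x*cos(x) - sin(x) - 90*cos(x))/3.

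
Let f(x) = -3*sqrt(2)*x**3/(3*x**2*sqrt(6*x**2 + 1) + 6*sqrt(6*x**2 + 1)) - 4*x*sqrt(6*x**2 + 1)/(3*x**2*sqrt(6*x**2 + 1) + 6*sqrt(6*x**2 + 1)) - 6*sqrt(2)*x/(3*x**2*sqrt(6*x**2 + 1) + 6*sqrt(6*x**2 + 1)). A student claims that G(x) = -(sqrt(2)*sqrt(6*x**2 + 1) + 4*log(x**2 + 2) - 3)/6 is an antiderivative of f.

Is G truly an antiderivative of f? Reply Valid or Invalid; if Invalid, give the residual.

Valid - differentiating G returns exactly f.

d/dx[G] = (-3*sqrt(2)*x**3 - 4*x*sqrt(6*x**2 + 1) - 6*sqrt(2)*x)/(3*x**2*sqrt(6*x**2 + 1) + 6*sqrt(6*x**2 + 1))
This equals f(x) exactly, so the claim holds.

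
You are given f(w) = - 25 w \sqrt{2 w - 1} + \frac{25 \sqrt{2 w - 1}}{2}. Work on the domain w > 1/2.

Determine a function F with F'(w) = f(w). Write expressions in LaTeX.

The integrand splits into summands that can be handled one at a time.
Check: d/dw[- 10 w^{2} \sqrt{2 w - 1} + 10 w \sqrt{2 w - 1} - \frac{5 \sqrt{2 w - 1}}{2}] = \frac{- 100 w^{2} + 100 w - 25}{2 \sqrt{2 w - 1}}, which equals f(w).

An antiderivative is F(w) = - 10 w^{2} \sqrt{2 w - 1} + 10 w \sqrt{2 w - 1} - \frac{5 \sqrt{2 w - 1}}{2}.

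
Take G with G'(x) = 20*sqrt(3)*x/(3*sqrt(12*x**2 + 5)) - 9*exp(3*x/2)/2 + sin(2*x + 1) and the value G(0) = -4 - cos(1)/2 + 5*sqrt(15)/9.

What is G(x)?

G(x) = (10*sqrt(3)*sqrt(12*x**2 + 5) - 54*exp(3*x/2) - 9*cos(2*x + 1) - 18)/18

Integrate term by term and add the pieces.
A general antiderivative is 5*sqrt(4*x**2 + 5/3)/3 - 3*exp(3*x/2) - cos(2*x + 1)/2 + C.
The condition gives C = -4 - cos(1)/2 + 5*sqrt(15)/9 - (-3 - cos(1)/2 + 5*sqrt(15)/9) = -1.
So G(x) = (10*sqrt(3)*sqrt(12*x**2 + 5) - 54*exp(3*x/2) - 9*cos(2*x + 1) - 18)/18.
Check: d/dx[(10*sqrt(3)*sqrt(12*x**2 + 5) - 54*exp(3*x/2) - 9*cos(2*x + 1) - 18)/18] = (40*sqrt(3)*x - 27*sqrt(12*x**2 + 5)*exp(3*x/2) + 6*sqrt(12*x**2 + 5)*sin(2*x + 1))/(6*sqrt(12*x**2 + 5)), which equals G'(x).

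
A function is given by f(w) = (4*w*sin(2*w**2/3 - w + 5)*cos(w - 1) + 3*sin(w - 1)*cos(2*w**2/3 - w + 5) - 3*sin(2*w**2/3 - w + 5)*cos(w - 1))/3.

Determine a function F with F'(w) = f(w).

An antiderivative is F(w) = -cos(w - 1)*cos(2*w**2/3 - w + 5).

Recognize the product-rule pattern: f = u'v + uv' with u = -cos(w - 1), v = cos(2*w**2/3 - w + 5), so integration by parts undoes it.
Check: d/dw[-cos(w - 1)*cos(2*w**2/3 - w + 5)] = 4*w*sin(2*w**2/3 - w + 5)*cos(w - 1)/3 + sin(w - 1)*cos(2*w**2/3 - w + 5) - sin(2*w**2/3 - w + 5)*cos(w - 1), which equals f(w).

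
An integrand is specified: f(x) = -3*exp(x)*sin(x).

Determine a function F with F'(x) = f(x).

For F(x) to be correct the identity F'(x) - f(x) = 0 must hold.
Check: d/dx[3*(-sin(x) + cos(x))*exp(x)/2] = -3*exp(x)*sin(x) = f(x).

An antiderivative is F(x) = 3*(-sin(x) + cos(x))*exp(x)/2.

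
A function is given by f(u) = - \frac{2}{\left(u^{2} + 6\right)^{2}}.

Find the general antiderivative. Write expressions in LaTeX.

Recover f(u) by differentiating a candidate F(u); any mismatch rules it out.
Check: d/du[\frac{- 6 u - \sqrt{6} \left(u^{2} + 6\right) \operatorname{atan}{\left(\frac{\sqrt{6} u}{6} \right)}}{36 \left(u^{2} + 6\right)}] = - \frac{2}{u^{4} + 12 u^{2} + 36}, which equals f(u).

F(u) = \frac{- 6 u - \sqrt{6} \left(u^{2} + 6\right) \operatorname{atan}{\left(\frac{\sqrt{6} u}{6} \right)}}{36 \left(u^{2} + 6\right)} + C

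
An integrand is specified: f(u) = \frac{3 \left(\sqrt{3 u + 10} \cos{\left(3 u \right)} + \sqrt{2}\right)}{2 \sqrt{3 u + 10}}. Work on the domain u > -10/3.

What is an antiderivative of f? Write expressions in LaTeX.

For F(u) to be correct the identity F'(u) - f(u) = 0 must hold.
Check: d/du[\frac{2 \sqrt{2} \sqrt{3 u + 10} + \sin{\left(3 u \right)}}{2}] = \frac{3 \sqrt{3 u + 10} \cos{\left(3 u \right)} + 3 \sqrt{2}}{2 \sqrt{3 u + 10}}, which equals f(u).

An antiderivative is F(u) = \frac{2 \sqrt{2} \sqrt{3 u + 10} + \sin{\left(3 u \right)}}{2}.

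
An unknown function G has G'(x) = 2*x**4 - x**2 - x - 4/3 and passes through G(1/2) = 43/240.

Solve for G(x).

G(x) = 2*x**5/5 - x**3/3 - x**2/2 - 4*x/3 + 1

Integrate term by term and add the pieces.
A general antiderivative is 2*x**5/5 - x**3/3 - x**2/2 - 4*x/3 + C.
The condition gives C = 43/240 - (-197/240) = 1.
So G(x) = 2*x**5/5 - x**3/3 - x**2/2 - 4*x/3 + 1.
Check: d/dx[2*x**5/5 - x**3/3 - x**2/2 - 4*x/3 + 1] = 2*x**4 - x**2 - x - 4/3 = G'(x).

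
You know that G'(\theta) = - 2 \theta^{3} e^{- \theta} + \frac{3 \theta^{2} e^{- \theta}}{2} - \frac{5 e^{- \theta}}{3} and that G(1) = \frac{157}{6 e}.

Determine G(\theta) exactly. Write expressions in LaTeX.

G'(\theta) has the shape u'v + uv' for u = 2 \theta^{3} + \frac{9 \theta^{2}}{2} + 9 \theta + \frac{32}{3} and v = e^{- \theta} — it is the derivative of the product u*v.
A general antiderivative is \frac{\left(12 \theta^{3} + 27 \theta^{2} + 54 \theta + 64\right) e^{- \theta}}{6} + C.
The condition gives C = \frac{157}{6 e} - (\frac{157}{6 e}) = 0.
So G(\theta) = 2 \theta^{3} e^{- \theta} + \frac{9 \theta^{2} e^{- \theta}}{2} + 9 \theta e^{- \theta} + \frac{32 e^{- \theta}}{3}.
Check: d/d\theta[2 \theta^{3} e^{- \theta} + \frac{9 \theta^{2} e^{- \theta}}{2} + 9 \theta e^{- \theta} + \frac{32 e^{- \theta}}{3}] = \frac{\left(- 12 \theta^{3} + 9 \theta^{2} - 10\right) e^{- \theta}}{6}, which equals G'(\theta).

G(\theta) = 2 \theta^{3} e^{- \theta} + \frac{9 \theta^{2} e^{- \theta}}{2} + 9 \theta e^{- \theta} + \frac{32 e^{- \theta}}{3}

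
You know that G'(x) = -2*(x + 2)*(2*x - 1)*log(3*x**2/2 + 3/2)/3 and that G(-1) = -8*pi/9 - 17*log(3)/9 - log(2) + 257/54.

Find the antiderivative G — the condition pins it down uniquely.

G(x) = -4*x**3*log(x**2 + 1)/9 - 4*x**3*log(3)/9 + 8*x**3/27 + 4*x**3*log(2)/9 - x**2*log(x**2 + 1) - x**2*log(3) + x**2*log(2) + x**2 + 4*x*log(x**2 + 1)/3 - 32*x/9 - 4*x*log(2)/3 + 4*x*log(3)/3 - log(x**2 + 1) + 32*atan(x)/9 + 1/2

For G(x) to be correct, d/dx[G] must agree with the stated G'(x) identically.
A general antiderivative is 8*x**3/27 + x**2 - 32*x/9 + (-4*x**3/9 - x**2 + 4*x/3)*log(3*x**2/2 + 3/2) - log(x**2 + 1) + 32*atan(x)/9 + C.
The condition gives C = -8*pi/9 - 17*log(3)/9 - log(2) + 257/54 - (-8*pi/9 - 17*log(3)/9 - log(2) + 115/27) = 1/2.
So G(x) = -4*x**3*log(x**2 + 1)/9 - 4*x**3*log(3)/9 + 8*x**3/27 + 4*x**3*log(2)/9 - x**2*log(x**2 + 1) - x**2*log(3) + x**2*log(2) + x**2 + 4*x*log(x**2 + 1)/3 - 32*x/9 - 4*x*log(2)/3 + 4*x*log(3)/3 - log(x**2 + 1) + 32*atan(x)/9 + 1/2.
Check: d/dx[-4*x**3*log(x**2 + 1)/9 - 4*x**3*log(3)/9 + 8*x**3/27 + 4*x**3*log(2)/9 - x**2*log(x**2 + 1) - x**2*log(3) + x**2*log(2) + x**2 + 4*x*log(x**2 + 1)/3 - 32*x/9 - 4*x*log(2)/3 + 4*x*log(3)/3 - log(x**2 + 1) + 32*atan(x)/9 + 1/2] = -4*x**2*log(x**2 + 1)/3 - 4*x**2*log(3)/3 + 4*x**2*log(2)/3 - 2*x*log(x**2 + 1) - 2*x*log(3) + 2*x*log(2) + 4*log(x**2 + 1)/3 - 4*log(2)/3 + 4*log(3)/3, which equals G'(x).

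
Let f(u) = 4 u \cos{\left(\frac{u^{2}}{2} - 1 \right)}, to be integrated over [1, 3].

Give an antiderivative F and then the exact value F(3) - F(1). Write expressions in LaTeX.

Antiderivative: F(u) = 4 \sin{\left(\frac{u^{2}}{2} - 1 \right)}; value = 4 \sin{\left(\frac{7}{2} \right)} + 4 \sin{\left(\frac{1}{2} \right)}

The substitution w = \frac{u^{2}}{2} - 1 works: f is exactly (dF/dw)*(dw/du) for that inner function.
F(u) = 4 \sin{\left(\frac{u^{2}}{2} - 1 \right)} is an antiderivative of f.
Check: d/du[4 \sin{\left(\frac{u^{2}}{2} - 1 \right)}] = 4 u \cos{\left(\frac{u^{2}}{2} - 1 \right)} = f(u).
F(3) = 4 \sin{\left(\frac{7}{2} \right)}; F(1) = - 4 \sin{\left(\frac{1}{2} \right)}.
Integral = F(3) - F(1) = 4 \sin{\left(\frac{7}{2} \right)} + 4 \sin{\left(\frac{1}{2} \right)}.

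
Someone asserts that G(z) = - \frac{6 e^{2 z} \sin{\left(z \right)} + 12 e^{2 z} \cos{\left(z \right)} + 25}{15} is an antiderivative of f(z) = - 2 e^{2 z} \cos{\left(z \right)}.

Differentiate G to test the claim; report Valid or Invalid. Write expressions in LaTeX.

d/dz[G] = - 2 e^{2 z} \cos{\left(z \right)}
This equals f(z) exactly, so the claim holds.

Valid - differentiating G returns exactly f.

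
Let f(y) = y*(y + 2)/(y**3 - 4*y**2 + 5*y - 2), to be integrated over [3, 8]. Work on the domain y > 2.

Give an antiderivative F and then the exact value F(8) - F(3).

Antiderivative: F(y) = 8*log(y - 2) - 7*log(y - 1) + 3/(y - 1); value = -7*log(7) - 15/14 + 7*log(2) + 8*log(6)

Factor the denominator ((y - 2)*(y - 1)**2) and decompose: f = -7/(y - 1) - 3/(y - 1)**2 + 8/(y - 2); each piece integrates to a log, atan, or power term.
F(y) = 8*log(y - 2) - 7*log(y - 1) + 3/(y - 1) is an antiderivative of f.
Check: d/dy[8*log(y - 2) - 7*log(y - 1) + 3/(y - 1)] = (y**2 + 2*y)/(y**3 - 4*y**2 + 5*y - 2), which equals f(y).
F(8) = -7*log(7) + 3/7 + 8*log(6); F(3) = 3/2 - 7*log(2).
Integral = F(8) - F(3) = -7*log(7) - 15/14 + 7*log(2) + 8*log(6).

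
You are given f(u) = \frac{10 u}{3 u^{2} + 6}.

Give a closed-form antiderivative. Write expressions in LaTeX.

f matches the chain-rule pattern g'(h)*h' with inner function h(u) = u^{2} + 2; substituting w = h(u) collapses the integral.
Check: d/du[\frac{5 \log{\left(u^{2} + 2 \right)}}{3}] = \frac{10 u}{3 u^{2} + 6} = f(u).

An antiderivative is F(u) = \frac{5 \log{\left(u^{2} + 2 \right)}}{3}.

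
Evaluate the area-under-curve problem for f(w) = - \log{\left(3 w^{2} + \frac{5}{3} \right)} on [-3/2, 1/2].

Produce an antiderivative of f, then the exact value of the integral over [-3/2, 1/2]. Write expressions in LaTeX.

Any candidate F(w) must reproduce f(w) exactly when differentiated.
F(w) = \frac{- 3 w \log{\left(3 w^{2} + \frac{5}{3} \right)} + 6 w - 2 \sqrt{5} \operatorname{atan}{\left(\frac{3 \sqrt{5} w}{5} \right)}}{3} is an antiderivative of f.
Check: d/dw[\frac{- 3 w \log{\left(3 w^{2} + \frac{5}{3} \right)} + 6 w - 2 \sqrt{5} \operatorname{atan}{\left(\frac{3 \sqrt{5} w}{5} \right)}}{3}] = - \log{\left(3 w^{2} + \frac{5}{3} \right)} = f(w).
F(1/2) = - \frac{2 \sqrt{5} \operatorname{atan}{\left(\frac{3 \sqrt{5}}{10} \right)}}{3} - \frac{\log{\left(\frac{29}{12} \right)}}{2} + 1; F(-3/2) = -3 + \frac{2 \sqrt{5} \operatorname{atan}{\left(\frac{9 \sqrt{5}}{10} \right)}}{3} + \frac{3 \log{\left(\frac{101}{12} \right)}}{2}.
Integral = F(1/2) - F(-3/2) = - \frac{3 \log{\left(\frac{101}{12} \right)}}{2} - \frac{2 \sqrt{5} \operatorname{atan}{\left(\frac{9 \sqrt{5}}{10} \right)}}{3} - \frac{2 \sqrt{5} \operatorname{atan}{\left(\frac{3 \sqrt{5}}{10} \right)}}{3} - \frac{\log{\left(\frac{29}{12} \right)}}{2} + 4.

Antiderivative: F(w) = \frac{- 3 w \log{\left(3 w^{2} + \frac{5}{3} \right)} + 6 w - 2 \sqrt{5} \operatorname{atan}{\left(\frac{3 \sqrt{5} w}{5} \right)}}{3}; value = - \frac{3 \log{\left(\frac{101}{12} \right)}}{2} - \frac{2 \sqrt{5} \operatorname{atan}{\left(\frac{9 \sqrt{5}}{10} \right)}}{3} - \frac{2 \sqrt{5} \operatorname{atan}{\left(\frac{3 \sqrt{5}}{10} \right)}}{3} - \frac{\log{\left(\frac{29}{12} \right)}}{2} + 4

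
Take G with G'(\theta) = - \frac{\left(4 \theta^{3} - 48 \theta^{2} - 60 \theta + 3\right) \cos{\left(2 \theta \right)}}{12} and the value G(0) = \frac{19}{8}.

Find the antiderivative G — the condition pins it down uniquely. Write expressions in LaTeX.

A first test for any G(\theta): its \theta-derivative must equal the given G'(\theta).
A general antiderivative is - \frac{\theta^{3} \sin{\left(2 \theta \right)}}{6} + 2 \theta^{2} \sin{\left(2 \theta \right)} - \frac{\theta^{2} \cos{\left(2 \theta \right)}}{4} + \frac{11 \theta \sin{\left(2 \theta \right)}}{4} + 2 \theta \cos{\left(2 \theta \right)} - \frac{9 \sin{\left(2 \theta \right)}}{8} + \frac{11 \cos{\left(2 \theta \right)}}{8} + C.
The condition gives C = \frac{19}{8} - (\frac{11}{8}) = 1.
So G(\theta) = - \frac{\theta^{3} \sin{\left(2 \theta \right)}}{6} + 2 \theta^{2} \sin{\left(2 \theta \right)} - \frac{\theta^{2} \cos{\left(2 \theta \right)}}{4} + \frac{11 \theta \sin{\left(2 \theta \right)}}{4} + 2 \theta \cos{\left(2 \theta \right)} - \frac{9 \sin{\left(2 \theta \right)}}{8} + \frac{11 \cos{\left(2 \theta \right)}}{8} + 1.
Check: d/d\theta[- \frac{\theta^{3} \sin{\left(2 \theta \right)}}{6} + 2 \theta^{2} \sin{\left(2 \theta \right)} - \frac{\theta^{2} \cos{\left(2 \theta \right)}}{4} + \frac{11 \theta \sin{\left(2 \theta \right)}}{4} + 2 \theta \cos{\left(2 \theta \right)} - \frac{9 \sin{\left(2 \theta \right)}}{8} + \frac{11 \cos{\left(2 \theta \right)}}{8} + 1] = - \frac{\theta^{3} \cos{\left(2 \theta \right)}}{3} + 4 \theta^{2} \cos{\left(2 \theta \right)} + 5 \theta \cos{\left(2 \theta \right)} - \frac{\cos{\left(2 \theta \right)}}{4}, which equals G'(\theta).

G(\theta) = - \frac{\theta^{3} \sin{\left(2 \theta \right)}}{6} + 2 \theta^{2} \sin{\left(2 \theta \right)} - \frac{\theta^{2} \cos{\left(2 \theta \right)}}{4} + \frac{11 \theta \sin{\left(2 \theta \right)}}{4} + 2 \theta \cos{\left(2 \theta \right)} - \frac{9 \sin{\left(2 \theta \right)}}{8} + \frac{11 \cos{\left(2 \theta \right)}}{8} + 1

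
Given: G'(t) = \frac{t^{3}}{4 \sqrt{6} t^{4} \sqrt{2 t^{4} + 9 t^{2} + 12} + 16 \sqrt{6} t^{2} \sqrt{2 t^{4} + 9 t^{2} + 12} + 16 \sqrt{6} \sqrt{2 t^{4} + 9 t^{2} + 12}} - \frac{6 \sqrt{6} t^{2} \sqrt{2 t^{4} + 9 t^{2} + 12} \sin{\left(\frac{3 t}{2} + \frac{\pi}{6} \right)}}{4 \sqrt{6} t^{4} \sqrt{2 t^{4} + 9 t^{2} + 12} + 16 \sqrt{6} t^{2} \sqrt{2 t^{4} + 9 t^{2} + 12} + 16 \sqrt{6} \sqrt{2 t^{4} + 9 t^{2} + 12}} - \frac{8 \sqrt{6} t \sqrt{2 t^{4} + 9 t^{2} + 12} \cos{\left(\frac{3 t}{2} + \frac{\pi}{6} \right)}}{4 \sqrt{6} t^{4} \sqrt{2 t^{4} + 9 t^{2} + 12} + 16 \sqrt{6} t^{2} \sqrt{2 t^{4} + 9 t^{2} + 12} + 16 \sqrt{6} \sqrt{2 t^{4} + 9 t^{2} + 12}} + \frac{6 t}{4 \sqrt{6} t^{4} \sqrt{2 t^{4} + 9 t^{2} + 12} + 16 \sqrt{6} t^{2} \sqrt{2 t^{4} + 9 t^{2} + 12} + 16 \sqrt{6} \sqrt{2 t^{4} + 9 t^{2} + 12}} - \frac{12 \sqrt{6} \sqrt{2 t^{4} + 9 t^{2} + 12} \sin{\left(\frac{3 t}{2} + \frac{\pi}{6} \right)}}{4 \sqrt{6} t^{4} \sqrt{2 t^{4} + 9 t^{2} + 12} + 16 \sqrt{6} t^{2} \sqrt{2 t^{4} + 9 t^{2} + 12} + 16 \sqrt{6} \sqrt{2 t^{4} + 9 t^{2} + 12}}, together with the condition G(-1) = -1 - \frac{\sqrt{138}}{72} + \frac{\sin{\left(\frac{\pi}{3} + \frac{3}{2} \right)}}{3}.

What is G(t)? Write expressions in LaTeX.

Recognize the product-rule pattern: G'(t) = u'v + uv' with u = - \frac{1}{t^{2} + 2}, v = \frac{\sqrt{\frac{t^{4}}{3} + \frac{3 t^{2}}{2} + 2}}{4} - \cos{\left(\frac{3 t}{2} + \frac{\pi}{6} \right)}, so integration by parts undoes it.
A general antiderivative is - \frac{\frac{\sqrt{\frac{t^{4}}{3} + \frac{3 t^{2}}{2} + 2}}{4} - \cos{\left(\frac{3 t}{2} + \frac{\pi}{6} \right)}}{t^{2} + 2} + C.
The condition gives C = -1 - \frac{\sqrt{138}}{72} + \frac{\sin{\left(\frac{\pi}{3} + \frac{3}{2} \right)}}{3} - (- \frac{\sqrt{138}}{72} + \frac{\sin{\left(\frac{\pi}{3} + \frac{3}{2} \right)}}{3}) = -1.
So G(t) = -1 - \frac{\sqrt{\frac{t^{4}}{3} + \frac{3 t^{2}}{2} + 2}}{4 t^{2} + 8} + \frac{\cos{\left(\frac{3 t}{2} + \frac{\pi}{6} \right)}}{t^{2} + 2}.
Check: d/dt[-1 - \frac{\sqrt{\frac{t^{4}}{3} + \frac{3 t^{2}}{2} + 2}}{4 t^{2} + 8} + \frac{\cos{\left(\frac{3 t}{2} + \frac{\pi}{6} \right)}}{t^{2} + 2}] = \frac{t^{3} - 6 \sqrt{6} t^{2} \sqrt{2 t^{4} + 9 t^{2} + 12} \sin{\left(\frac{3 t}{2} + \frac{\pi}{6} \right)} - 8 \sqrt{6} t \sqrt{2 t^{4} + 9 t^{2} + 12} \cos{\left(\frac{3 t}{2} + \frac{\pi}{6} \right)} + 6 t - 12 \sqrt{6} \sqrt{2 t^{4} + 9 t^{2} + 12} \sin{\left(\frac{3 t}{2} + \frac{\pi}{6} \right)}}{4 \sqrt{6} t^{4} \sqrt{2 t^{4} + 9 t^{2} + 12} + 16 \sqrt{6} t^{2} \sqrt{2 t^{4} + 9 t^{2} + 12} + 16 \sqrt{6} \sqrt{2 t^{4} + 9 t^{2} + 12}}, which equals G'(t).

G(t) = -1 - \frac{\sqrt{\frac{t^{4}}{3} + \frac{3 t^{2}}{2} + 2}}{4 t^{2} + 8} + \frac{\cos{\left(\frac{3 t}{2} + \frac{\pi}{6} \right)}}{t^{2} + 2}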